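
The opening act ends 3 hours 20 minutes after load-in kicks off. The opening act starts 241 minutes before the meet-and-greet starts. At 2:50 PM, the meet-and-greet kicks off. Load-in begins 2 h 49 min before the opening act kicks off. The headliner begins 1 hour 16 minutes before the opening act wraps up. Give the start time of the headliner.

10:04 AM

The opening act starts at 2:50 PM − 241 min = 10:49 AM.
Load-in starts at 10:49 AM − 169 min = 8:00 AM.
The opening act ends at 8:00 AM + 200 min = 11:20 AM.
The headliner starts at 11:20 AM − 76 min = 10:04 AM.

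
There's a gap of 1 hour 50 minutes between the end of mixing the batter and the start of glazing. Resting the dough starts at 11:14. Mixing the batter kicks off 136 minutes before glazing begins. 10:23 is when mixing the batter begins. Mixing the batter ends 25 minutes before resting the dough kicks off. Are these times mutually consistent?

Mixing the batter ends at 11:14 − 25 min = 10:49.
Glazing starts at 10:49 + 110 min = 12:39.
Mixing the batter starts at 12:39 − 136 min = 10:23.
That matches the stated 10:23, so the schedule is consistent.

Yes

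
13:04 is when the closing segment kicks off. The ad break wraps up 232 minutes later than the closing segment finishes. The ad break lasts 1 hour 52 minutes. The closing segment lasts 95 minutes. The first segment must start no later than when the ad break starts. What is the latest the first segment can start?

16:39

The closing segment ends at 13:04 + 95 min = 14:39.
The ad break ends at 14:39 + 232 min = 18:31.
The ad break starts at 18:31 − 112 min = 16:39.
The first segment is bounded by the ad break, so the latest it can start is 16:39.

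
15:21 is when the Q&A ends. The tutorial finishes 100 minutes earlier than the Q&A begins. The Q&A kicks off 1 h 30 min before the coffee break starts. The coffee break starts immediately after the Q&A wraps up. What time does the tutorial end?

The coffee break starts at 15:21.
The Q&A starts at 15:21 − 90 min = 13:51.
The tutorial ends at 13:51 − 100 min = 12:11.

12:11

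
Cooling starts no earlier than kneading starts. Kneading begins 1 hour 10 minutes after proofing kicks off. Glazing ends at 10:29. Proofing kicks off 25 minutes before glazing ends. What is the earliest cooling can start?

Proofing starts at 10:29 − 25 min = 10:04.
Kneading starts at 10:04 + 70 min = 11:14.
Cooling is bounded by kneading, so the earliest it can start is 11:14.

11:14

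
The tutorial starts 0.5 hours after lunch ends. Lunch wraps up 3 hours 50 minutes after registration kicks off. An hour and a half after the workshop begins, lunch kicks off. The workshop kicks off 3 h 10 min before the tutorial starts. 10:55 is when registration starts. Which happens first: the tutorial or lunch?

lunch

Lunch ends at 10:55 + 230 min = 14:45.
The tutorial starts at 14:45 + 30 min = 15:15.
The workshop starts at 15:15 − 190 min = 12:05.
Lunch starts at 12:05 + 90 min = 13:35.
The tutorial starts at 15:15 and lunch starts at 13:35, so lunch is first.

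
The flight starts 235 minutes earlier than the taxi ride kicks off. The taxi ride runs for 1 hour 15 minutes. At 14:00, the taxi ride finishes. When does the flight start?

The taxi ride starts at 14:00 − 75 min = 12:45.
The flight starts at 12:45 − 235 min = 08:50.

08:50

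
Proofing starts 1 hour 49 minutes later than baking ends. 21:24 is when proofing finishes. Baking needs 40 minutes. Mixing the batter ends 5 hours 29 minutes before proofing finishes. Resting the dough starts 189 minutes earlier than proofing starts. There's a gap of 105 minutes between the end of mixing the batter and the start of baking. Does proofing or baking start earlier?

baking

Mixing the batter ends at 21:24 − 329 min = 15:55.
Baking starts at 15:55 + 105 min = 17:40.
Baking ends at 17:40 + 40 min = 18:20.
Proofing starts at 18:20 + 109 min = 20:09.
Proofing starts at 20:09 and baking starts at 17:40, so baking is first.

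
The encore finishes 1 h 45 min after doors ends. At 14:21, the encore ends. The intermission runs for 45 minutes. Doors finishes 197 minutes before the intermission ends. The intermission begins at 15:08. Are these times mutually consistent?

The intermission ends at 15:08 + 45 min = 15:53.
Doors ends at 15:53 − 197 min = 12:36.
The encore ends at 12:36 + 105 min = 14:21.
That matches the stated 14:21, so the schedule is consistent.

Yes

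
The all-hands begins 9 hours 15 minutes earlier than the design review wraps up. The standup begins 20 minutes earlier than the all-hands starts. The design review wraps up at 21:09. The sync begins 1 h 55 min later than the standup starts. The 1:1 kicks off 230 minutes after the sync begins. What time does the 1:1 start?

The all-hands starts at 21:09 − 555 min = 11:54.
The standup starts at 11:54 − 20 min = 11:34.
The sync starts at 11:34 + 115 min = 13:29.
The 1:1 starts at 13:29 + 230 min = 17:19.

17:19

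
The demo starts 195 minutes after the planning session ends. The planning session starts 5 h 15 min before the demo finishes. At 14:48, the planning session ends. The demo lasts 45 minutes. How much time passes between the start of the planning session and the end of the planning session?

75 minutes

The demo starts at 14:48 + 195 min = 18:03.
The demo ends at 18:03 + 45 min = 18:48.
The planning session starts at 18:48 − 315 min = 13:33.
From 13:33 to 14:48 is 75 minutes.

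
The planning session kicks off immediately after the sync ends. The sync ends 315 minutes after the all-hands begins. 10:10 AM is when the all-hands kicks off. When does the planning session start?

The sync ends at 10:10 AM + 315 min = 3:25 PM.
So the planning session starts at 3:25 PM.

3:25 PM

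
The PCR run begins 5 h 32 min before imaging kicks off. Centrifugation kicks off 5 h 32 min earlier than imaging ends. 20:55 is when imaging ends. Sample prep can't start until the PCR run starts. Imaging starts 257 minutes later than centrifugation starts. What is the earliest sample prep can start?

Centrifugation starts at 20:55 − 332 min = 15:23.
Imaging starts at 15:23 + 257 min = 19:40.
The PCR run starts at 19:40 − 332 min = 14:08.
Sample prep is bounded by the PCR run, so the earliest it can start is 14:08.

14:08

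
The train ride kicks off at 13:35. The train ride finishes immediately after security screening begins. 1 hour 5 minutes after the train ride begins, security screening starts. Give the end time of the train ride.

Security screening starts at 13:35 + 65 min = 14:40.
So the train ride ends at 14:40.

14:40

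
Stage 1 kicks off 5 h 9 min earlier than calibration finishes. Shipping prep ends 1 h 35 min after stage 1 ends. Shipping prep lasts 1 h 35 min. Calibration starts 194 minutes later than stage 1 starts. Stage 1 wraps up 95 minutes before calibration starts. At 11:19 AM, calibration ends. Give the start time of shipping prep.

Stage 1 starts at 11:19 AM − 309 min = 6:10 AM.
Calibration starts at 6:10 AM + 194 min = 9:24 AM.
Stage 1 ends at 9:24 AM − 95 min = 7:49 AM.
Shipping prep ends at 7:49 AM + 95 min = 9:24 AM.
Shipping prep starts at 9:24 AM − 95 min = 7:49 AM.

7:49 AM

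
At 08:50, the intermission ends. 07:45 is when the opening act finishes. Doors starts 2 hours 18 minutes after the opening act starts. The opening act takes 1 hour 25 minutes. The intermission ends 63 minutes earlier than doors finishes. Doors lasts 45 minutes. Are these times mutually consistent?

The opening act starts at 07:45 − 85 min = 06:20.
Doors starts at 06:20 + 138 min = 08:38.
Doors ends at 08:38 + 45 min = 09:23.
The intermission ends at 09:23 − 63 min = 08:20.
But the intermission is also said to end at 08:50 — a 30-minute conflict.

No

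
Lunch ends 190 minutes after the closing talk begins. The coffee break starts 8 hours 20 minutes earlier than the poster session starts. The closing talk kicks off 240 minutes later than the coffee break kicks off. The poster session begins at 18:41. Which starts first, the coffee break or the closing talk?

The coffee break starts at 18:41 − 500 min = 10:21.
The closing talk starts at 10:21 + 240 min = 14:21.
The coffee break starts at 10:21 and the closing talk starts at 14:21, so the coffee break is first.

the coffee break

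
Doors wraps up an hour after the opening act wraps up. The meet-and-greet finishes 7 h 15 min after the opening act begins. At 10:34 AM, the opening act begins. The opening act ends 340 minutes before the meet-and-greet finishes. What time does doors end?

1:09 PM

The meet-and-greet ends at 10:34 AM + 435 min = 5:49 PM.
The opening act ends at 5:49 PM − 340 min = 12:09 PM.
Doors ends at 12:09 PM + 60 min = 1:09 PM.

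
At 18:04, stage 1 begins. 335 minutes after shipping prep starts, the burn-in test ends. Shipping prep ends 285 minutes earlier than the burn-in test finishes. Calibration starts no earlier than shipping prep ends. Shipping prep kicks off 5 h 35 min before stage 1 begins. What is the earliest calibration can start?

Shipping prep starts at 18:04 − 335 min = 12:29.
The burn-in test ends at 12:29 + 335 min = 18:04.
Shipping prep ends at 18:04 − 285 min = 13:19.
Calibration is bounded by shipping prep, so the earliest it can start is 13:19.

13:19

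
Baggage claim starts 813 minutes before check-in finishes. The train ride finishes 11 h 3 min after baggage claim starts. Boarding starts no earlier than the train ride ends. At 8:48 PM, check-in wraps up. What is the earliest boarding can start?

6:18 PM

Baggage claim starts at 8:48 PM − 813 min = 7:15 AM.
The train ride ends at 7:15 AM + 663 min = 6:18 PM.
Boarding is bounded by the train ride, so the earliest it can start is 6:18 PM.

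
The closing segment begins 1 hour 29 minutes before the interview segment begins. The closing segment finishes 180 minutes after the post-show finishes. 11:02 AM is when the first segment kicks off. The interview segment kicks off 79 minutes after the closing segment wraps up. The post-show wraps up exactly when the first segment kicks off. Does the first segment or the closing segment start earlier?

The post-show ends at 11:02 AM.
The closing segment ends at 11:02 AM + 180 min = 2:02 PM.
The interview segment starts at 2:02 PM + 79 min = 3:21 PM.
The closing segment starts at 3:21 PM − 89 min = 1:52 PM.
The first segment starts at 11:02 AM and the closing segment starts at 1:52 PM, so the first segment is first.

the first segment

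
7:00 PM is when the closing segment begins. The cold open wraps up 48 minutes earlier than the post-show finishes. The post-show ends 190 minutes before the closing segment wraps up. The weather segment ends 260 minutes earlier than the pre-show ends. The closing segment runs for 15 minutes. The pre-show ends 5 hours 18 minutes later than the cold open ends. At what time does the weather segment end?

The closing segment ends at 7:00 PM + 15 min = 7:15 PM.
The post-show ends at 7:15 PM − 190 min = 4:05 PM.
The cold open ends at 4:05 PM − 48 min = 3:17 PM.
The pre-show ends at 3:17 PM + 318 min = 8:35 PM.
The weather segment ends at 8:35 PM − 260 min = 4:15 PM.

4:15 PM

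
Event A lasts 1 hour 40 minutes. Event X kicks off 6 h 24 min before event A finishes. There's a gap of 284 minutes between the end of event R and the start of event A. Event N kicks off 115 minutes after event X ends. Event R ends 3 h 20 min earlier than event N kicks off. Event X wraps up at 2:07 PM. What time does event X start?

12:42 PM

Event N starts at 2:07 PM + 115 min = 4:02 PM.
Event R ends at 4:02 PM − 200 min = 12:42 PM.
Event A starts at 12:42 PM + 284 min = 5:26 PM.
Event A ends at 5:26 PM + 100 min = 7:06 PM.
Event X starts at 7:06 PM − 384 min = 12:42 PM.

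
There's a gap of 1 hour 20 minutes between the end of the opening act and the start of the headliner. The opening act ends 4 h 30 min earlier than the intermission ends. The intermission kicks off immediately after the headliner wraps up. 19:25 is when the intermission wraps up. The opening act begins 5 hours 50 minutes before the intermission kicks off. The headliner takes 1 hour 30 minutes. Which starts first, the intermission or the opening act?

The opening act ends at 19:25 − 270 min = 14:55.
The headliner starts at 14:55 + 80 min = 16:15.
The headliner ends at 16:15 + 90 min = 17:45.
So the intermission starts at 17:45.
The opening act starts at 17:45 − 350 min = 11:55.
The intermission starts at 17:45 and the opening act starts at 11:55, so the opening act is first.

the opening act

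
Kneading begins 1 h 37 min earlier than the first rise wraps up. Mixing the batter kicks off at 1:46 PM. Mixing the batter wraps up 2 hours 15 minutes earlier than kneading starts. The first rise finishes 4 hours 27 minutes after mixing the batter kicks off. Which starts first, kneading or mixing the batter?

mixing the batter

The first rise ends at 1:46 PM + 267 min = 6:13 PM.
Kneading starts at 6:13 PM − 97 min = 4:36 PM.
Kneading starts at 4:36 PM and mixing the batter starts at 1:46 PM, so mixing the batter is first.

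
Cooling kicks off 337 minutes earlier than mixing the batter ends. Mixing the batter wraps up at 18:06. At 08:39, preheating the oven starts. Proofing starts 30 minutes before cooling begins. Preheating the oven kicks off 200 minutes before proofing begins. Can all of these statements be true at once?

Yes

Cooling starts at 18:06 − 337 min = 12:29.
Proofing starts at 12:29 − 30 min = 11:59.
Preheating the oven starts at 11:59 − 200 min = 08:39.
That matches the stated 08:39, so the schedule is consistent.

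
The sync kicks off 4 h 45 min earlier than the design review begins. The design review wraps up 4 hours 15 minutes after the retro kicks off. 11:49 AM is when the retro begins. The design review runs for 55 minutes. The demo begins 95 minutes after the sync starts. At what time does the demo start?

The design review ends at 11:49 AM + 255 min = 4:04 PM.
The design review starts at 4:04 PM − 55 min = 3:09 PM.
The sync starts at 3:09 PM − 285 min = 10:24 AM.
The demo starts at 10:24 AM + 95 min = 11:59 AM.

11:59 AM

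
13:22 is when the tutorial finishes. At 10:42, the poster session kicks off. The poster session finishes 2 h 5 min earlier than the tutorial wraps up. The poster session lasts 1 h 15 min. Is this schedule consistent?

No

The poster session ends at 13:22 − 125 min = 11:17.
The poster session starts at 11:17 − 75 min = 10:02.
But the poster session is also said to start at 10:42 — a 40-minute conflict.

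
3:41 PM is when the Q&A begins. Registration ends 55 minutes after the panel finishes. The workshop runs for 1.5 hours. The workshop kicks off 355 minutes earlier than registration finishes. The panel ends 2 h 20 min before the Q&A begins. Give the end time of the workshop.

The panel ends at 3:41 PM − 140 min = 1:21 PM.
Registration ends at 1:21 PM + 55 min = 2:16 PM.
The workshop starts at 2:16 PM − 355 min = 8:21 AM.
The workshop ends at 8:21 AM + 90 min = 9:51 AM.

9:51 AM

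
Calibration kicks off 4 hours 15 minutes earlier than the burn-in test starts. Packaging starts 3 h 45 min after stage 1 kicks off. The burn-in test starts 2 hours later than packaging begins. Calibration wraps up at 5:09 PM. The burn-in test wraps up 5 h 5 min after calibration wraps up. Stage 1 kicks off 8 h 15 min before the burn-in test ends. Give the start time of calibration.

3:29 PM

The burn-in test ends at 5:09 PM + 305 min = 10:14 PM.
Stage 1 starts at 10:14 PM − 495 min = 1:59 PM.
Packaging starts at 1:59 PM + 225 min = 5:44 PM.
The burn-in test starts at 5:44 PM + 120 min = 7:44 PM.
Calibration starts at 7:44 PM − 255 min = 3:29 PM.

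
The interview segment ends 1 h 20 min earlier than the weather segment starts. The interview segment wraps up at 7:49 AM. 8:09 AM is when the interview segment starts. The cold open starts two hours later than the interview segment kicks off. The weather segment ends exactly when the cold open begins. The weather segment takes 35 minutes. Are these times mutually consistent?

The cold open starts at 8:09 AM + 120 min = 10:09 AM.
So the weather segment ends at 10:09 AM.
The weather segment starts at 10:09 AM − 35 min = 9:34 AM.
The interview segment ends at 9:34 AM − 80 min = 8:14 AM.
But the interview segment is also said to end at 7:49 AM — a 25-minute conflict.

No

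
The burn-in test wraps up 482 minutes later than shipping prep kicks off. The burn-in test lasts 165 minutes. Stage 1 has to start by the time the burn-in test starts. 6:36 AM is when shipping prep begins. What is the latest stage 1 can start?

The burn-in test ends at 6:36 AM + 482 min = 2:38 PM.
The burn-in test starts at 2:38 PM − 165 min = 11:53 AM.
Stage 1 is bounded by the burn-in test, so the latest it can start is 11:53 AM.

11:53 AM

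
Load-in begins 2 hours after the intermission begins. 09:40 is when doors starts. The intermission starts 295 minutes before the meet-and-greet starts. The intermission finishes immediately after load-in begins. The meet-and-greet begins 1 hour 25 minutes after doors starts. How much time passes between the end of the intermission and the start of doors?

90 minutes

The meet-and-greet starts at 09:40 + 85 min = 11:05.
The intermission starts at 11:05 − 295 min = 06:10.
Load-in starts at 06:10 + 120 min = 08:10.
So the intermission ends at 08:10.
From 08:10 to 09:40 is 90 minutes.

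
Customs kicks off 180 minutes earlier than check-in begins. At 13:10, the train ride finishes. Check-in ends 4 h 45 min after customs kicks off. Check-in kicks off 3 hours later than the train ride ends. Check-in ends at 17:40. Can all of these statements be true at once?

Check-in starts at 13:10 + 180 min = 16:10.
Customs starts at 16:10 − 180 min = 13:10.
Check-in ends at 13:10 + 285 min = 17:55.
But check-in is also said to end at 17:40 — a 15-minute conflict.

No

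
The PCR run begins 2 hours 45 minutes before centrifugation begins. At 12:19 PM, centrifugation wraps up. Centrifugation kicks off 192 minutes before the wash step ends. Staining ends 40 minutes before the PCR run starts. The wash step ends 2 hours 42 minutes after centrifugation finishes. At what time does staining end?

8:24 AM

The wash step ends at 12:19 PM + 162 min = 3:01 PM.
Centrifugation starts at 3:01 PM − 192 min = 11:49 AM.
The PCR run starts at 11:49 AM − 165 min = 9:04 AM.
Staining ends at 9:04 AM − 40 min = 8:24 AM.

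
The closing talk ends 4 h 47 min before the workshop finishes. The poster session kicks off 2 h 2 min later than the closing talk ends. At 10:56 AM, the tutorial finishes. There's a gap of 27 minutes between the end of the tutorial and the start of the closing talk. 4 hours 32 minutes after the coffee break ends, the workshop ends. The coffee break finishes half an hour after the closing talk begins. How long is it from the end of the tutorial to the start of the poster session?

The closing talk starts at 10:56 AM + 27 min = 11:23 AM.
The coffee break ends at 11:23 AM + 30 min = 11:53 AM.
The workshop ends at 11:53 AM + 272 min = 4:25 PM.
The closing talk ends at 4:25 PM − 287 min = 11:38 AM.
The poster session starts at 11:38 AM + 122 min = 1:40 PM.
From 10:56 AM to 1:40 PM is 2 hours 44 minutes.

2 hours 44 minutes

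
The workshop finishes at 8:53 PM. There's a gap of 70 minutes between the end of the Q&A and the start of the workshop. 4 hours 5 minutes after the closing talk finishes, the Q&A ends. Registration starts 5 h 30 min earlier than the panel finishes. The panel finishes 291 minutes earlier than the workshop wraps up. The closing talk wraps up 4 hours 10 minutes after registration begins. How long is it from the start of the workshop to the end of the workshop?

56 minutes

The panel ends at 8:53 PM − 291 min = 4:02 PM.
Registration starts at 4:02 PM − 330 min = 10:32 AM.
The closing talk ends at 10:32 AM + 250 min = 2:42 PM.
The Q&A ends at 2:42 PM + 245 min = 6:47 PM.
The workshop starts at 6:47 PM + 70 min = 7:57 PM.
From 7:57 PM to 8:53 PM is 56 minutes.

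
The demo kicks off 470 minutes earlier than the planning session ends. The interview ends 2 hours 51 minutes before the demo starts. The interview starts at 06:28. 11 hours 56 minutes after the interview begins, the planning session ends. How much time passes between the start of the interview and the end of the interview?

75 minutes

The planning session ends at 06:28 + 716 min = 18:24.
The demo starts at 18:24 − 470 min = 10:34.
The interview ends at 10:34 − 171 min = 07:43.
From 06:28 to 07:43 is 75 minutes.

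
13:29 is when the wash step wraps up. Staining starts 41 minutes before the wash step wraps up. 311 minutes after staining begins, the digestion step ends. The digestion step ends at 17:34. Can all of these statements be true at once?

No

Staining starts at 13:29 − 41 min = 12:48.
The digestion step ends at 12:48 + 311 min = 17:59.
But the digestion step is also said to end at 17:34 — a 25-minute conflict.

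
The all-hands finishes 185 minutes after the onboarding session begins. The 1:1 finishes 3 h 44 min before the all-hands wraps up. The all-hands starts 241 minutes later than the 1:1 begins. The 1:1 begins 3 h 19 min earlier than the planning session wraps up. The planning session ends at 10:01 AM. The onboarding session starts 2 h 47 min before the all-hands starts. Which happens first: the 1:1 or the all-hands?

the 1:1

The 1:1 starts at 10:01 AM − 199 min = 6:42 AM.
The all-hands starts at 6:42 AM + 241 min = 10:43 AM.
The 1:1 starts at 6:42 AM and the all-hands starts at 10:43 AM, so the 1:1 is first.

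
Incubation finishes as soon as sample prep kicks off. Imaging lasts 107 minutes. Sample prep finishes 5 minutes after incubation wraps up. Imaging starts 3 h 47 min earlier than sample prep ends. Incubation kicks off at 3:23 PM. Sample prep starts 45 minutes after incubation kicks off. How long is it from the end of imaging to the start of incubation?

1 hour 10 minutes

Sample prep starts at 3:23 PM + 45 min = 4:08 PM.
So incubation ends at 4:08 PM.
Sample prep ends at 4:08 PM + 5 min = 4:13 PM.
Imaging starts at 4:13 PM − 227 min = 12:26 PM.
Imaging ends at 12:26 PM + 107 min = 2:13 PM.
From 2:13 PM to 3:23 PM is 1 hour 10 minutes.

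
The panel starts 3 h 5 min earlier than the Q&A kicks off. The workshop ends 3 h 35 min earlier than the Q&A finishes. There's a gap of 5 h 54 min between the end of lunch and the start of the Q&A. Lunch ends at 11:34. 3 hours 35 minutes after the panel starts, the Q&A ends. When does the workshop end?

The Q&A starts at 11:34 + 354 min = 17:28.
The panel starts at 17:28 − 185 min = 14:23.
The Q&A ends at 14:23 + 215 min = 17:58.
The workshop ends at 17:58 − 215 min = 14:23.

14:23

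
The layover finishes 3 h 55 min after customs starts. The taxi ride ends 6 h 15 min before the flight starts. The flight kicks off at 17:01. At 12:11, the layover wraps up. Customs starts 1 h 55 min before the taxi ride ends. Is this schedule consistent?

No

The taxi ride ends at 17:01 − 375 min = 10:46.
Customs starts at 10:46 − 115 min = 08:51.
The layover ends at 08:51 + 235 min = 12:46.
But the layover is also said to end at 12:11 — a 35-minute conflict.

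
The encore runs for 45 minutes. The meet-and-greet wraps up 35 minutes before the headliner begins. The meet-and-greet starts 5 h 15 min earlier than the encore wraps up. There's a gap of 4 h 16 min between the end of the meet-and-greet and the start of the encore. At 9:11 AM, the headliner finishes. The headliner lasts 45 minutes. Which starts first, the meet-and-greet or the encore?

the meet-and-greet

The headliner starts at 9:11 AM − 45 min = 8:26 AM.
The meet-and-greet ends at 8:26 AM − 35 min = 7:51 AM.
The encore starts at 7:51 AM + 256 min = 12:07 PM.
The encore ends at 12:07 PM + 45 min = 12:52 PM.
The meet-and-greet starts at 12:52 PM − 315 min = 7:37 AM.
The meet-and-greet starts at 7:37 AM and the encore starts at 12:07 PM, so the meet-and-greet is first.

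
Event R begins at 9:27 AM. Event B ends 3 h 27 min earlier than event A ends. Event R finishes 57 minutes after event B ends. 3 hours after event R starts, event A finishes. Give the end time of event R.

Event A ends at 9:27 AM + 180 min = 12:27 PM.
Event B ends at 12:27 PM − 207 min = 9:00 AM.
Event R ends at 9:00 AM + 57 min = 9:57 AM.

9:57 AM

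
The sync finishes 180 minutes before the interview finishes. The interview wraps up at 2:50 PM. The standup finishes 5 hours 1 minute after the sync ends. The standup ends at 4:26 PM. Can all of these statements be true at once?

No

The sync ends at 2:50 PM − 180 min = 11:50 AM.
The standup ends at 11:50 AM + 301 min = 4:51 PM.
But the standup is also said to end at 4:26 PM — a 25-minute conflict.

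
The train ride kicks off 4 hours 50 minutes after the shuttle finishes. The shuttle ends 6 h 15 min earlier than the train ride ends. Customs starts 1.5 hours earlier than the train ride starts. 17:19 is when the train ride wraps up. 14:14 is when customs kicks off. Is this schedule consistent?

The shuttle ends at 17:19 − 375 min = 11:04.
The train ride starts at 11:04 + 290 min = 15:54.
Customs starts at 15:54 − 90 min = 14:24.
But customs is also said to start at 14:14 — a 10-minute conflict.

No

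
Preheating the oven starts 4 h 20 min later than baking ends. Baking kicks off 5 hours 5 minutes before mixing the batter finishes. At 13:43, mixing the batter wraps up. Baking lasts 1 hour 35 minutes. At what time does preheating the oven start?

14:33

Baking starts at 13:43 − 305 min = 08:38.
Baking ends at 08:38 + 95 min = 10:13.
Preheating the oven starts at 10:13 + 260 min = 14:33.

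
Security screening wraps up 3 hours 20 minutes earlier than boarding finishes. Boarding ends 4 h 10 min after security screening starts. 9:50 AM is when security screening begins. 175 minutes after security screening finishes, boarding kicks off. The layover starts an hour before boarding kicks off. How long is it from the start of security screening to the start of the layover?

2 h 45 min

Boarding ends at 9:50 AM + 250 min = 2:00 PM.
Security screening ends at 2:00 PM − 200 min = 10:40 AM.
Boarding starts at 10:40 AM + 175 min = 1:35 PM.
The layover starts at 1:35 PM − 60 min = 12:35 PM.
From 9:50 AM to 12:35 PM is 2 h 45 min.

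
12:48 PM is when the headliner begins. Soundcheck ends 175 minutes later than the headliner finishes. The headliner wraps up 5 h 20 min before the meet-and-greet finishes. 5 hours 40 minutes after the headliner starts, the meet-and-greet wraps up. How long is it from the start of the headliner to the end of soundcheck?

The meet-and-greet ends at 12:48 PM + 340 min = 6:28 PM.
The headliner ends at 6:28 PM − 320 min = 1:08 PM.
Soundcheck ends at 1:08 PM + 175 min = 4:03 PM.
From 12:48 PM to 4:03 PM is 3 h 15 min.

3 h 15 min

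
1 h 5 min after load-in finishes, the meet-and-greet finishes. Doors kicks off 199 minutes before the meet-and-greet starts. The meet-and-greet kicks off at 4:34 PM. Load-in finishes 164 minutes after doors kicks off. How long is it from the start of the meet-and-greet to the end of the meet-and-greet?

Doors starts at 4:34 PM − 199 min = 1:15 PM.
Load-in ends at 1:15 PM + 164 min = 3:59 PM.
The meet-and-greet ends at 3:59 PM + 65 min = 5:04 PM.
From 4:34 PM to 5:04 PM is 30 minutes.

30 minutes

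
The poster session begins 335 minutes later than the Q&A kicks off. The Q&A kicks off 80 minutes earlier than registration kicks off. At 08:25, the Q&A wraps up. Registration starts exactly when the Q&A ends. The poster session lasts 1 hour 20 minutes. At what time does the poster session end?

Registration starts at 08:25.
The Q&A starts at 08:25 − 80 min = 07:05.
The poster session starts at 07:05 + 335 min = 12:40.
The poster session ends at 12:40 + 80 min = 14:00.

14:00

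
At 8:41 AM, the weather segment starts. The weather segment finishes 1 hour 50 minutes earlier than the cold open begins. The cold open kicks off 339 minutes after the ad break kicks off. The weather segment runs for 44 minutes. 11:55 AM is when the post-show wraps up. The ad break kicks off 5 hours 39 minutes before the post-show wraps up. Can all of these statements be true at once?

No

The ad break starts at 11:55 AM − 339 min = 6:16 AM.
The cold open starts at 6:16 AM + 339 min = 11:55 AM.
The weather segment ends at 11:55 AM − 110 min = 10:05 AM.
The weather segment starts at 10:05 AM − 44 min = 9:21 AM.
But the weather segment is also said to start at 8:41 AM — a 40-minute conflict.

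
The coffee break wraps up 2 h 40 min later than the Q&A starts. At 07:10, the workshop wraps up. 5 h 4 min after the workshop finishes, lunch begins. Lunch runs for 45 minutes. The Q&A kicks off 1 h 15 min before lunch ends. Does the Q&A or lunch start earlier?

the Q&A

Lunch starts at 07:10 + 304 min = 12:14.
Lunch ends at 12:14 + 45 min = 12:59.
The Q&A starts at 12:59 − 75 min = 11:44.
The Q&A starts at 11:44 and lunch starts at 12:14, so the Q&A is first.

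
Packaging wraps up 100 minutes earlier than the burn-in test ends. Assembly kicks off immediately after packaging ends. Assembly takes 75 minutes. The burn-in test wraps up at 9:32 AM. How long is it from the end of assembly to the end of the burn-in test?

Packaging ends at 9:32 AM − 100 min = 7:52 AM.
So assembly starts at 7:52 AM.
Assembly ends at 7:52 AM + 75 min = 9:07 AM.
From 9:07 AM to 9:32 AM is 25 minutes.

25 minutes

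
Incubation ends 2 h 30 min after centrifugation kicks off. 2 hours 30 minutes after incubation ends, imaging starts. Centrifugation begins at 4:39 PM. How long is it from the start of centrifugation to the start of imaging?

300 minutes

Incubation ends at 4:39 PM + 150 min = 7:09 PM.
Imaging starts at 7:09 PM + 150 min = 9:39 PM.
From 4:39 PM to 9:39 PM is 300 minutes.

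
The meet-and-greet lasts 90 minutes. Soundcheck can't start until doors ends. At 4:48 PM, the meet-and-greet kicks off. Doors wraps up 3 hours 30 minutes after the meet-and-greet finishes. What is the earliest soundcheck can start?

9:48 PM

The meet-and-greet ends at 4:48 PM + 90 min = 6:18 PM.
Doors ends at 6:18 PM + 210 min = 9:48 PM.
Soundcheck is bounded by doors, so the earliest it can start is 9:48 PM.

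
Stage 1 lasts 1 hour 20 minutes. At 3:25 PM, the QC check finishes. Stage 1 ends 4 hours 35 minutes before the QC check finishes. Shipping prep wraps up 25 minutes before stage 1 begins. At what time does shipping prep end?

9:05 AM

Stage 1 ends at 3:25 PM − 275 min = 10:50 AM.
Stage 1 starts at 10:50 AM − 80 min = 9:30 AM.
Shipping prep ends at 9:30 AM − 25 min = 9:05 AM.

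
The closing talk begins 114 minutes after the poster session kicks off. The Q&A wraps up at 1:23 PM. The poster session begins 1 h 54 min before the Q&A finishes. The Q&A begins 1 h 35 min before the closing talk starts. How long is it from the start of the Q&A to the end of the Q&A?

95 minutes

The poster session starts at 1:23 PM − 114 min = 11:29 AM.
The closing talk starts at 11:29 AM + 114 min = 1:23 PM.
The Q&A starts at 1:23 PM − 95 min = 11:48 AM.
From 11:48 AM to 1:23 PM is 95 minutes.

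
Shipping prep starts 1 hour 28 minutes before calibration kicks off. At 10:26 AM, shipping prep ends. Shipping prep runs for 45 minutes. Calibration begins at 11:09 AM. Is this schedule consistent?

Yes

Shipping prep starts at 11:09 AM − 88 min = 9:41 AM.
Shipping prep ends at 9:41 AM + 45 min = 10:26 AM.
That matches the stated 10:26 AM, so the schedule is consistent.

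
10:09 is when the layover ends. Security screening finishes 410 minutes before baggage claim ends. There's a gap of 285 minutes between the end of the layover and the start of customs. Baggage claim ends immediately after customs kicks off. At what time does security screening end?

08:04

Customs starts at 10:09 + 285 min = 14:54.
So baggage claim ends at 14:54.
Security screening ends at 14:54 − 410 min = 08:04.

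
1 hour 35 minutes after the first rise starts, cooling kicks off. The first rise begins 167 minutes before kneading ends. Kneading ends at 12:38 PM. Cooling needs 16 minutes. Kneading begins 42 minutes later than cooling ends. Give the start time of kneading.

The first rise starts at 12:38 PM − 167 min = 9:51 AM.
Cooling starts at 9:51 AM + 95 min = 11:26 AM.
Cooling ends at 11:26 AM + 16 min = 11:42 AM.
Kneading starts at 11:42 AM + 42 min = 12:24 PM.

12:24 PM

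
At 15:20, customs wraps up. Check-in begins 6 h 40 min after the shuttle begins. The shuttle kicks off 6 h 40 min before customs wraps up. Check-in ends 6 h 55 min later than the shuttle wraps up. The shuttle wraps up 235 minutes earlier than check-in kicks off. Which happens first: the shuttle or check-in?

The shuttle starts at 15:20 − 400 min = 08:40.
Check-in starts at 08:40 + 400 min = 15:20.
The shuttle starts at 08:40 and check-in starts at 15:20, so the shuttle is first.

the shuttle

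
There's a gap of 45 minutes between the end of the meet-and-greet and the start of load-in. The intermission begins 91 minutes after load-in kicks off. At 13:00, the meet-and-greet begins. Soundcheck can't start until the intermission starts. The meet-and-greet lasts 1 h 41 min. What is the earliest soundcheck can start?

16:57

The meet-and-greet ends at 13:00 + 101 min = 14:41.
Load-in starts at 14:41 + 45 min = 15:26.
The intermission starts at 15:26 + 91 min = 16:57.
Soundcheck is bounded by the intermission, so the earliest it can start is 16:57.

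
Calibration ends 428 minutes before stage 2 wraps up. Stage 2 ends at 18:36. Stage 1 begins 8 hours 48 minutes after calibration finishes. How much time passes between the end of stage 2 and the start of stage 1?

100 minutes

Calibration ends at 18:36 − 428 min = 11:28.
Stage 1 starts at 11:28 + 528 min = 20:16.
From 18:36 to 20:16 is 100 minutes.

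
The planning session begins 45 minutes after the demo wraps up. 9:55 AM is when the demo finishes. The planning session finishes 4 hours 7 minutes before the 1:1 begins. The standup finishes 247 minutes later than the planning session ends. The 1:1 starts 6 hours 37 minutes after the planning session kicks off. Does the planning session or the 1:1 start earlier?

the planning session

The planning session starts at 9:55 AM + 45 min = 10:40 AM.
The 1:1 starts at 10:40 AM + 397 min = 5:17 PM.
The planning session starts at 10:40 AM and the 1:1 starts at 5:17 PM, so the planning session is first.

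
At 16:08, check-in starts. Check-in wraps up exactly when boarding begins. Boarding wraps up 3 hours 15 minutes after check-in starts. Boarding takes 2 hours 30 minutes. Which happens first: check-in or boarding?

Boarding ends at 16:08 + 195 min = 19:23.
Boarding starts at 19:23 − 150 min = 16:53.
Check-in starts at 16:08 and boarding starts at 16:53, so check-in is first.

check-in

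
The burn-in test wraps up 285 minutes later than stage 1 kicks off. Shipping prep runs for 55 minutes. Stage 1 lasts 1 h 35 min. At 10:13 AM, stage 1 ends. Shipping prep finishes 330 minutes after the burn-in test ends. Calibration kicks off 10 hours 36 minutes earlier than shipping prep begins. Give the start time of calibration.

7:22 AM

Stage 1 starts at 10:13 AM − 95 min = 8:38 AM.
The burn-in test ends at 8:38 AM + 285 min = 1:23 PM.
Shipping prep ends at 1:23 PM + 330 min = 6:53 PM.
Shipping prep starts at 6:53 PM − 55 min = 5:58 PM.
Calibration starts at 5:58 PM − 636 min = 7:22 AM.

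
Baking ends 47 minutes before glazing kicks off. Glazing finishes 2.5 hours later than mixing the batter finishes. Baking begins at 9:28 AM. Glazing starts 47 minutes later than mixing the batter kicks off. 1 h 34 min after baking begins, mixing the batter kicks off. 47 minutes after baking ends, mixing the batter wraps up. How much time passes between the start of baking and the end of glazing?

4 h 51 min

Mixing the batter starts at 9:28 AM + 94 min = 11:02 AM.
Glazing starts at 11:02 AM + 47 min = 11:49 AM.
Baking ends at 11:49 AM − 47 min = 11:02 AM.
Mixing the batter ends at 11:02 AM + 47 min = 11:49 AM.
Glazing ends at 11:49 AM + 150 min = 2:19 PM.
From 9:28 AM to 2:19 PM is 4 h 51 min.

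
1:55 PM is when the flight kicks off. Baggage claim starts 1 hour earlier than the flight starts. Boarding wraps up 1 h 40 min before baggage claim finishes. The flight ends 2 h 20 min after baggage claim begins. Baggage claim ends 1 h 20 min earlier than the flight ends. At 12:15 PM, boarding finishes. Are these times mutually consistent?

Yes

Baggage claim starts at 1:55 PM − 60 min = 12:55 PM.
The flight ends at 12:55 PM + 140 min = 3:15 PM.
Baggage claim ends at 3:15 PM − 80 min = 1:55 PM.
Boarding ends at 1:55 PM − 100 min = 12:15 PM.
That matches the stated 12:15 PM, so the schedule is consistent.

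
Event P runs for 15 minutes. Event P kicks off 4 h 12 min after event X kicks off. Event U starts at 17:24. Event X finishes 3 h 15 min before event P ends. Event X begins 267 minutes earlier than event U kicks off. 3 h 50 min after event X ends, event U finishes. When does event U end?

Event X starts at 17:24 − 267 min = 12:57.
Event P starts at 12:57 + 252 min = 17:09.
Event P ends at 17:09 + 15 min = 17:24.
Event X ends at 17:24 − 195 min = 14:09.
Event U ends at 14:09 + 230 min = 17:59.

17:59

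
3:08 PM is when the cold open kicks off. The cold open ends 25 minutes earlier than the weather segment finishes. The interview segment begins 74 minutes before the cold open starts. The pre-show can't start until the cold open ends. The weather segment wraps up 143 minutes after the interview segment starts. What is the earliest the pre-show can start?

The interview segment starts at 3:08 PM − 74 min = 1:54 PM.
The weather segment ends at 1:54 PM + 143 min = 4:17 PM.
The cold open ends at 4:17 PM − 25 min = 3:52 PM.
The pre-show is bounded by the cold open, so the earliest it can start is 3:52 PM.

3:52 PM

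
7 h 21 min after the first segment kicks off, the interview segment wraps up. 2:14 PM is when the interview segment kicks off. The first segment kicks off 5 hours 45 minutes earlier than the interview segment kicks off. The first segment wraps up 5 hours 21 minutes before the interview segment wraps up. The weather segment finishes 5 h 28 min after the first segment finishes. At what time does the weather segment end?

3:57 PM

The first segment starts at 2:14 PM − 345 min = 8:29 AM.
The interview segment ends at 8:29 AM + 441 min = 3:50 PM.
The first segment ends at 3:50 PM − 321 min = 10:29 AM.
The weather segment ends at 10:29 AM + 328 min = 3:57 PM.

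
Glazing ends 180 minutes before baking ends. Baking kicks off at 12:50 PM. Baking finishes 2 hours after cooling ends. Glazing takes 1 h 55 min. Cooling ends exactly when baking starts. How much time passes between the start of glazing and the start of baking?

2 hours 55 minutes

Cooling ends at 12:50 PM.
Baking ends at 12:50 PM + 120 min = 2:50 PM.
Glazing ends at 2:50 PM − 180 min = 11:50 AM.
Glazing starts at 11:50 AM − 115 min = 9:55 AM.
From 9:55 AM to 12:50 PM is 2 hours 55 minutes.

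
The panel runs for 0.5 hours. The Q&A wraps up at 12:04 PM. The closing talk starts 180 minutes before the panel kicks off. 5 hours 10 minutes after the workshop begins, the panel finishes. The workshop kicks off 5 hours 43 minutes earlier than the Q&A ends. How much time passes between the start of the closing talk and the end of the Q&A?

4 hours 3 minutes

The workshop starts at 12:04 PM − 343 min = 6:21 AM.
The panel ends at 6:21 AM + 310 min = 11:31 AM.
The panel starts at 11:31 AM − 30 min = 11:01 AM.
The closing talk starts at 11:01 AM − 180 min = 8:01 AM.
From 8:01 AM to 12:04 PM is 4 hours 3 minutes.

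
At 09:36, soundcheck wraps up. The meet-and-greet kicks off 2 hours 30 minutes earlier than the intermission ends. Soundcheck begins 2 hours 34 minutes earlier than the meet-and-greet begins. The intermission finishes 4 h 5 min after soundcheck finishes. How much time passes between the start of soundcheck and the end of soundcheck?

The intermission ends at 09:36 + 245 min = 13:41.
The meet-and-greet starts at 13:41 − 150 min = 11:11.
Soundcheck starts at 11:11 − 154 min = 08:37.
From 08:37 to 09:36 is 59 minutes.

59 minutes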